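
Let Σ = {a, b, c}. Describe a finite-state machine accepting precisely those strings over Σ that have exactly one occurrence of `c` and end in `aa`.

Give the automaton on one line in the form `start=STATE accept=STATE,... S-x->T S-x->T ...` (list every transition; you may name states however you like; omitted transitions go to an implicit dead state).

start=S0 accept=S6 S0-a->S1 S0-b->S0 S0-c->S2 S1-a->S3 S1-b->S0 S1-c->S2 S2-a->S4 S2-b->S2 S2-c->S5 S3-a->S3 S3-b->S0 S3-c->S2 S4-a->S6 S4-b->S2 S4-c->S5 S5-a->S7 S5-b->S5 S5-c->S5 S6-a->S6 S6-b->S2 S6-c->S5 S7-a->S8 S7-b->S5 S7-c->S5 S8-a->S8 S8-b->S5 S8-c->S5

Handle the two conditions separately and then intersect. One (3 states) tracks the count of `c`s, saturating at 2; the other (3 states) tracks how much of the suffix `aa` has currently been matched. Each combined state is a pair, one component from each; accept when both components accept.
With 9 states:
        a   b   c  
>  S0   S1  S0  S2 
   S1   S3  S0  S2 
   S2   S4  S2  S5 
   S3   S3  S0  S2 
   S4   S6  S2  S5 
   S5   S7  S5  S5 
 * S6   S6  S2  S5 
   S7   S8  S5  S5 
   S8   S8  S5  S5 
(> = start, * = accepting)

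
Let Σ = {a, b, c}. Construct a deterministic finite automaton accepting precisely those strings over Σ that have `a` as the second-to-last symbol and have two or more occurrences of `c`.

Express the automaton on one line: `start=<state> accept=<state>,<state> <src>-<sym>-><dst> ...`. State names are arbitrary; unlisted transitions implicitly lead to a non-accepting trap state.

start=s0 accept=s4,s6 s0-a->s0 s0-b->s0 s0-c->s1 s1-a->s2 s1-b->s1 s1-c->s3 s2-a->s2 s2-b->s1 s2-c->s4 s3-a->s5 s3-b->s3 s3-c->s3 s4-a->s5 s4-b->s3 s4-c->s3 s5-a->s6 s5-b->s4 s5-c->s4 s6-a->s6 s6-b->s4 s6-c->s4

Build one automaton per condition and run them in lockstep. One (13 states) tracks the last 2 symbols read; the other (4 states) tracks the count of `c`s, saturating at 3. Each combined state is a pair, one component from each; accept when both components accept. Equivalent product states are then merged.
7 states suffice.
        a   b   c  
>  s0   s0  s0  s1 
   s1   s2  s1  s3 
   s2   s2  s1  s4 
   s3   s5  s3  s3 
 * s4   s5  s3  s3 
   s5   s6  s4  s4 
 * s6   s6  s4  s4 
(> = start, * = accepting)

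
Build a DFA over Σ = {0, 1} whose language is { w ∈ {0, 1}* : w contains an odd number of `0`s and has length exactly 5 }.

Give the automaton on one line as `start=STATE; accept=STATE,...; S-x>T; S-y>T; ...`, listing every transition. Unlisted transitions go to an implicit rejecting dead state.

Run two small machines in parallel and take their product. The first has 2 states tracking the count of `0`s modulo 2; the second has 7 states tracking the input length, saturating at 6. A product state is a pair (one from each), accepting exactly when both do.
          0    1  
>  s0     s1   s2 
   s1     s3   s4 
   s2     s4   s3 
   s3     s5   s6 
   s4     s6   s5 
   s5     s7   s8 
   s6     s8   s7 
   s7     s9  s10 
   s8    s10   s9 
 * s9    s11  s12 
   s10   s12  s11 
   s11   s12  s11 
   s12   s11  s12 
(> = start, * = accepting)

start=s0; accept=s9; s0-0>s1; s0-1>s2; s1-0>s3; s1-1>s4; s2-0>s4; s2-1>s3; s3-0>s5; s3-1>s6; s4-0>s6; s4-1>s5; s5-0>s7; s5-1>s8; s6-0>s8; s6-1>s7; s7-0>s9; s7-1>s10; s8-0>s10; s8-1>s9; s9-0>s11; s9-1>s12; s10-0>s12; s10-1>s11; s11-0>s12; s11-1>s11; s12-0>s11; s12-1>s12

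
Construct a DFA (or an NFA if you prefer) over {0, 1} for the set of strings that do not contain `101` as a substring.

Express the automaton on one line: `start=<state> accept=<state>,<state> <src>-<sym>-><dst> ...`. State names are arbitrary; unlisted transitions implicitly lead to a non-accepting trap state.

start=S0 accept=S0,S1,S2 S0-0->S0 S0-1->S1 S1-0->S2 S1-1->S1 S2-0->S0 S2-1->S3 S3-0->S3 S3-1->S3

Track partial matches of the forbidden pattern `101`. State S3 is a dead state reached once `101` has occurred; every other state accepts. S0 means no part of `101` is currently matched.
4 states suffice.
        0   1  
>* S0   S0  S1 
 * S1   S2  S1 
 * S2   S0  S3 
   S3   S3  S3 
(> = start, * = accepting)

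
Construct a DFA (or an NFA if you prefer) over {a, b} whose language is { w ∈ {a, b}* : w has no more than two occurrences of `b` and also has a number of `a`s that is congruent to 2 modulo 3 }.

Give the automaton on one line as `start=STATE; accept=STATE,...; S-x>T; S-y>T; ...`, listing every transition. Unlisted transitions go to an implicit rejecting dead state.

start=s0; accept=s3,s6,s9; s0-a>s1; s0-b>s2; s1-a>s3; s1-b>s4; s2-a>s4; s2-b>s5; s3-a>s0; s3-b>s6; s4-a>s6; s4-b>s7; s5-a>s7; s5-b>s8; s6-a>s2; s6-b>s9; s7-a>s9; s7-b>s10; s8-a>s10; s8-b>s8; s9-a>s5; s9-b>s11; s10-a>s11; s10-b>s10; s11-a>s8; s11-b>s11

Build one automaton per condition and run them in lockstep. The first has 4 states tracking the count of `b`s, saturating at 3; the second has 3 states tracking the count of `a`s modulo 3. A product state is a pair (one from each), accepting exactly when both do.
A 12-state machine:
          a    b  
>  s0     s1   s2 
   s1     s3   s4 
   s2     s4   s5 
 * s3     s0   s6 
   s4     s6   s7 
   s5     s7   s8 
 * s6     s2   s9 
   s7     s9  s10 
   s8    s10   s8 
 * s9     s5  s11 
   s10   s11  s10 
   s11    s8  s11 
(> = start, * = accepting)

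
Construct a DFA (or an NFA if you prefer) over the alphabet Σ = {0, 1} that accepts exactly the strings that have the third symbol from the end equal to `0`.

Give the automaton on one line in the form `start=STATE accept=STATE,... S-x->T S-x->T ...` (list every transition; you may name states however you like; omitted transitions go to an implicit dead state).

start=q0 accept=q7,q8,q9,q10 q0-0->q1 q0-1->q2 q1-0->q3 q1-1->q4 q2-0->q5 q2-1->q6 q3-0->q7 q3-1->q8 q4-0->q9 q4-1->q10 q5-0->q11 q5-1->q12 q6-0->q13 q6-1->q14 q7-0->q7 q7-1->q8 q8-0->q9 q8-1->q10 q9-0->q11 q9-1->q12 q10-0->q13 q10-1->q14 q11-0->q7 q11-1->q8 q12-0->q9 q12-1->q10 q13-0->q11 q13-1->q12 q14-0->q13 q14-1->q14

Because acceptance depends on a position counted from the end, the machine has to buffer the most recent 3 symbols. Make each state the string of the last up-to-3 symbols read; on input `x` shift the window left and append `x`. Accept when the buffered window has length 3 and begins with `0`.
          0    1  
>  q0     q1   q2 
   q1     q3   q4 
   q2     q5   q6 
   q3     q7   q8 
   q4     q9  q10 
   q5    q11  q12 
   q6    q13  q14 
 * q7     q7   q8 
 * q8     q9  q10 
 * q9    q11  q12 
 * q10   q13  q14 
   q11    q7   q8 
   q12    q9  q10 
   q13   q11  q12 
   q14   q13  q14 
(> = start, * = accepting)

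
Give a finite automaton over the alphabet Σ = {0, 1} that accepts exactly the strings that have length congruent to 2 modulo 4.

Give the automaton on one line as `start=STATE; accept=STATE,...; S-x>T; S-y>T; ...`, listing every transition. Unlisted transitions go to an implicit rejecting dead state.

Count input length modulo 4: every symbol advances one step around the cycle s0 → s1 → s2 → s3 → s0. Accept at s2.
        0   1  
>  s0   s1  s1 
   s1   s2  s2 
 * s2   s3  s3 
   s3   s0  s0 
(> = start, * = accepting)

start=s0; accept=s2; s0-0>s1; s0-1>s1; s1-0>s2; s1-1>s2; s2-0>s3; s2-1>s3; s3-0>s0; s3-1>s0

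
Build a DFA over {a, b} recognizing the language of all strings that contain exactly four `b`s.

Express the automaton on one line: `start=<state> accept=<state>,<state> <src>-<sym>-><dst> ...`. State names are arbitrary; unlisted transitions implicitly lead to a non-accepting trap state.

start=S0 accept=S4 S0-a->S0 S0-b->S1 S1-a->S1 S1-b->S2 S2-a->S2 S2-b->S3 S3-a->S3 S3-b->S4 S4-a->S4 S4-b->S5 S5-a->S5 S5-b->S5

Count `b`s, saturating at 5: states S0 through S4 mean 0 through 4 `b`s seen; S5 means more than 4. Each `b` increments (capped at S5); other symbols loop. Accept from {S4}.
6 states suffice.
        a   b  
>  S0   S0  S1 
   S1   S1  S2 
   S2   S2  S3 
   S3   S3  S4 
 * S4   S4  S5 
   S5   S5  S5 
(> = start, * = accepting)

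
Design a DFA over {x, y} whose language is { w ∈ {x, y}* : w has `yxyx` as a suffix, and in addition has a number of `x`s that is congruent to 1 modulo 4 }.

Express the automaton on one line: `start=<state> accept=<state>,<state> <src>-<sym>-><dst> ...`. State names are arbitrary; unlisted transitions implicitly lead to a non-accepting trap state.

Run two small machines in parallel and take their product. The first has 5 states tracking how much of the suffix `yxyx` has currently been matched; the second has 4 states tracking the count of `x`s modulo 4. A product state is a pair (one from each), accepting exactly when both do. Minimizing collapses redundant product states.
8 states suffice.
        x   y  
>  q0   q1  q0 
   q1   q2  q1 
   q2   q3  q2 
   q3   q0  q4 
   q4   q5  q4 
   q5   q1  q6 
   q6   q7  q0 
 * q7   q2  q1 
(> = start, * = accepting)

start=q0 accept=q7 q0-x->q1 q0-y->q0 q1-x->q2 q1-y->q1 q2-x->q3 q2-y->q2 q3-x->q0 q3-y->q4 q4-x->q5 q4-y->q4 q5-x->q1 q5-y->q6 q6-x->q7 q6-y->q0 q7-x->q2 q7-y->q1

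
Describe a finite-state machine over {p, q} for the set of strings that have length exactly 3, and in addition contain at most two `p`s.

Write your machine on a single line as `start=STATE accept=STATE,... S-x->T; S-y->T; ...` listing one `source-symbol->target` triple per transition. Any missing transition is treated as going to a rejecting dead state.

Build one automaton per condition and run them in lockstep. One (5 states) tracks the input length, saturating at 4; the other (4 states) tracks the count of `p`s, saturating at 3. Each combined state is a pair, one component from each; accept when both components accept. Equivalent product states are then merged.
7 states suffice.
        p   q  
>  S0   S1  S2 
   S1   S3  S4 
   S2   S4  S4 
   S3   S5  S6 
   S4   S6  S6 
   S5   S5  S5 
 * S6   S5  S5 
(> = start, * = accepting)

start=S0; accept=S6; S0-p->S1; S0-q->S2; S1-p->S3; S1-q->S4; S2-p->S4; S2-q->S4; S3-p->S5; S3-q->S6; S4-p->S6; S4-q->S6; S5-p->S5; S5-q->S5; S6-p->S5; S6-q->S5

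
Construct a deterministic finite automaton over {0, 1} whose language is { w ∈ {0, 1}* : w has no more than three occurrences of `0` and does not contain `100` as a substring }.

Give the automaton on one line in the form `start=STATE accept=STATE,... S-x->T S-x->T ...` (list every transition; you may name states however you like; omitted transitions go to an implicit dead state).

Handle the two conditions separately and then intersect. One (5 states) tracks the count of `0`s, saturating at 4; the other (4 states) tracks partial matches of the forbidden pattern `100`. Each combined state is a pair, one component from each; accept when both components accept.
With 17 states:
          0    1  
>* s0     s1   s2 
 * s1     s3   s4 
 * s2     s5   s2 
 * s3     s6   s7 
 * s4     s8   s4 
 * s5     s9   s4 
 * s6    s10  s11 
 * s7    s12   s7 
 * s8    s13   s7 
   s9    s13   s9 
   s10   s10  s14 
 * s11   s15  s11 
 * s12   s16  s11 
   s13   s16  s13 
   s14   s15  s14 
   s15   s16  s14 
   s16   s16  s16 
(> = start, * = accepting)

start=s0 accept=s0,s1,s2,s3,s4,s5,s6,s7,s8,s11,s12 s0-0->s1 s0-1->s2 s1-0->s3 s1-1->s4 s2-0->s5 s2-1->s2 s3-0->s6 s3-1->s7 s4-0->s8 s4-1->s4 s5-0->s9 s5-1->s4 s6-0->s10 s6-1->s11 s7-0->s12 s7-1->s7 s8-0->s13 s8-1->s7 s9-0->s13 s9-1->s9 s10-0->s10 s10-1->s14 s11-0->s15 s11-1->s11 s12-0->s16 s12-1->s11 s13-0->s16 s13-1->s13 s14-0->s15 s14-1->s14 s15-0->s16 s15-1->s14 s16-0->s16 s16-1->s16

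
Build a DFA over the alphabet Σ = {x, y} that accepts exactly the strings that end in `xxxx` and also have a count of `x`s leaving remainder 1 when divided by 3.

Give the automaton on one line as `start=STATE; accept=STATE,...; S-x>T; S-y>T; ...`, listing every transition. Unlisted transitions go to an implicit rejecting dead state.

Build one automaton per condition and run them in lockstep. One (5 states) tracks how much of the suffix `xxxx` has currently been matched; the other (3 states) tracks the count of `x`s modulo 3. Each combined state is a pair, one component from each; accept when both components accept. Equivalent product states are then merged.
With 7 states:
        x   y  
>  q0   q1  q0 
   q1   q2  q3 
   q2   q4  q5 
   q3   q5  q3 
   q4   q6  q0 
   q5   q0  q5 
 * q6   q2  q3 
(> = start, * = accepting)

start=q0; accept=q6; q0-x>q1; q0-y>q0; q1-x>q2; q1-y>q3; q2-x>q4; q2-y>q5; q3-x>q5; q3-y>q3; q4-x>q6; q4-y>q0; q5-x>q0; q5-y>q5; q6-x>q2; q6-y>q3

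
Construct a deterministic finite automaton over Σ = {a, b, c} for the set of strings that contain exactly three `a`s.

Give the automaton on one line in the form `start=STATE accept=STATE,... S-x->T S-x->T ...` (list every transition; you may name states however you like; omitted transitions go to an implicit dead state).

start=S0 accept=S3 S0-a->S1 S0-b->S0 S0-c->S0 S1-a->S2 S1-b->S1 S1-c->S1 S2-a->S3 S2-b->S2 S2-c->S2 S3-a->S4 S3-b->S3 S3-c->S3 S4-a->S4 S4-b->S4 S4-c->S4

Only the number of `a`s matters, and only up to 4. Make a chain S0 → S1 → S2 → S3 → S4 advanced by each `a` (with S4 absorbing); every other symbol self-loops. The accepting set is {S3}.
A 5-state machine:
        a   b   c  
>  S0   S1  S0  S0 
   S1   S2  S1  S1 
   S2   S3  S2  S2 
 * S3   S4  S3  S3 
   S4   S4  S4  S4 
(> = start, * = accepting)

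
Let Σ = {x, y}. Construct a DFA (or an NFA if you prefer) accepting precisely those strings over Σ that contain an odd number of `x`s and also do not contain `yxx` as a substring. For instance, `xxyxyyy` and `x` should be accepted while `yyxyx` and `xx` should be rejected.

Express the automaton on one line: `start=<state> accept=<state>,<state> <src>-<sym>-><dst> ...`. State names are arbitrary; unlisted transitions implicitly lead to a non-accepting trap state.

start=q0 accept=q1,q3,q4 q0-x->q1 q0-y->q2 q1-x->q0 q1-y->q3 q2-x->q4 q2-y->q2 q3-x->q5 q3-y->q3 q4-x->q6 q4-y->q3 q5-x->q6 q5-y->q2 q6-x->q6 q6-y->q6

Handle the two conditions separately and then intersect. One (2 states) tracks the count of `x`s modulo 2; the other (4 states) tracks partial matches of the forbidden pattern `yxx`. Each combined state is a pair, one component from each; accept when both components accept. Equivalent product states are then merged.
With 7 states:
        x   y  
>  q0   q1  q2 
 * q1   q0  q3 
   q2   q4  q2 
 * q3   q5  q3 
 * q4   q6  q3 
   q5   q6  q2 
   q6   q6  q6 
(> = start, * = accepting)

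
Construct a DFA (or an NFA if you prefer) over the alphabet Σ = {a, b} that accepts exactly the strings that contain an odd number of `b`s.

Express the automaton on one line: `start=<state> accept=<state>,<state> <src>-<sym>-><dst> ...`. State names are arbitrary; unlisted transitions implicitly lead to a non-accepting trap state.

start=s0 accept=s1 s0-a->s0 s0-b->s1 s1-a->s1 s1-b->s0

Keep the running count of `b`s modulo 2: each `b` advances along the cycle s0 → s1 → s0 while other symbols loop. Accept at s1.
A 2-state machine:
        a   b  
>  s0   s0  s1 
 * s1   s1  s0 
(> = start, * = accepting)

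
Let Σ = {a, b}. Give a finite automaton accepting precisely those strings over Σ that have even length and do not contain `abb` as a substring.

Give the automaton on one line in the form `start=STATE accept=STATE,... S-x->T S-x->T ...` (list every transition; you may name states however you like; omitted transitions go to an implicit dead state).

start=q0 accept=q0,q3,q4 q0-a->q1 q0-b->q2 q1-a->q3 q1-b->q4 q2-a->q3 q2-b->q0 q3-a->q1 q3-b->q5 q4-a->q1 q4-b->q6 q5-a->q3 q5-b->q7 q6-a->q7 q6-b->q7 q7-a->q6 q7-b->q6

Run two small machines in parallel and take their product. One (2 states) tracks the input length modulo 2; the other (4 states) tracks partial matches of the forbidden pattern `abb`. Each combined state is a pair, one component from each; accept when both components accept.
        a   b  
>* q0   q1  q2 
   q1   q3  q4 
   q2   q3  q0 
 * q3   q1  q5 
 * q4   q1  q6 
   q5   q3  q7 
   q6   q7  q7 
   q7   q6  q6 
(> = start, * = accepting)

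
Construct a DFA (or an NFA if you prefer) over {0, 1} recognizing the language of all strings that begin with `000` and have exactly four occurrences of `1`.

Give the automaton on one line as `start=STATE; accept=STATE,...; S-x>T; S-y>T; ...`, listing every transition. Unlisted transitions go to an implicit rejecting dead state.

start=q0; accept=q12; q0-0>q1; q0-1>q2; q1-0>q3; q1-1>q2; q2-0>q2; q2-1>q4; q3-0>q5; q3-1>q2; q4-0>q4; q4-1>q6; q5-0>q5; q5-1>q7; q6-0>q6; q6-1>q8; q7-0>q7; q7-1>q9; q8-0>q8; q8-1>q10; q9-0>q9; q9-1>q11; q10-0>q10; q10-1>q10; q11-0>q11; q11-1>q12; q12-0>q12; q12-1>q13; q13-0>q13; q13-1>q13

Run two small machines in parallel and take their product. The first has 5 states tracking whether the input so far still matches the prefix `000`; the second has 6 states tracking the count of `1`s, saturating at 5. A product state is a pair (one from each), accepting exactly when both do.
          0    1  
>  q0     q1   q2 
   q1     q3   q2 
   q2     q2   q4 
   q3     q5   q2 
   q4     q4   q6 
   q5     q5   q7 
   q6     q6   q8 
   q7     q7   q9 
   q8     q8  q10 
   q9     q9  q11 
   q10   q10  q10 
   q11   q11  q12 
 * q12   q12  q13 
   q13   q13  q13 
(> = start, * = accepting)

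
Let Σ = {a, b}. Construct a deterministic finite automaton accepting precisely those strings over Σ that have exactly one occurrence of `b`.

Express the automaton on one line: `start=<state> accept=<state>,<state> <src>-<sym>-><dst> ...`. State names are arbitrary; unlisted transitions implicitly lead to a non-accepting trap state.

start=s0 accept=s1 s0-a->s0 s0-b->s1 s1-a->s1 s1-b->s2 s2-a->s2 s2-b->s2

Count `b`s, saturating at 2: state s0 means no `b` yet, s1 means one `b` seen, s2 means more than one. Each `b` increments (capped at s2); other symbols loop. Accept from {s1}.
With 3 states:
        a   b  
>  s0   s0  s1 
 * s1   s1  s2 
   s2   s2  s2 
(> = start, * = accepting)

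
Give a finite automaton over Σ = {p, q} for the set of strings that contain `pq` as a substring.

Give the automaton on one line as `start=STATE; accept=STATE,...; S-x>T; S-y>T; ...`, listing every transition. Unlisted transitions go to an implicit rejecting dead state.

States A..B record the length of the longest prefix of `pq` that matches the current input suffix. Reaching C means `pq` has been seen, and we stay there forever. Accept from C.
With 3 states:
       p  q 
>  A   B  A 
   B   B  C 
 * C   C  C 
(> = start, * = accepting)

start=A; accept=C; A-p>B; A-q>A; B-p>B; B-q>C; C-p>C; C-q>C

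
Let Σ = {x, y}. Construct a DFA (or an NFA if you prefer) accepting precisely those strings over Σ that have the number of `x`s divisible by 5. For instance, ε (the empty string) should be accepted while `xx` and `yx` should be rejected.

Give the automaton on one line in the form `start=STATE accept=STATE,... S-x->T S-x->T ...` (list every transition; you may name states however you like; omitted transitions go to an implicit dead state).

start=s0 accept=s0 s0-x->s1 s0-y->s0 s1-x->s2 s1-y->s1 s2-x->s3 s2-y->s2 s3-x->s4 s3-y->s3 s4-x->s0 s4-y->s4

Keep the running count of `x`s modulo 5: each `x` advances along the cycle s0 → s1 → s2 → s3 → s4 → s0 while other symbols loop. Accept at s0.
A 5-state machine:
        x   y  
>* s0   s1  s0 
   s1   s2  s1 
   s2   s3  s2 
   s3   s4  s3 
   s4   s0  s4 
(> = start, * = accepting)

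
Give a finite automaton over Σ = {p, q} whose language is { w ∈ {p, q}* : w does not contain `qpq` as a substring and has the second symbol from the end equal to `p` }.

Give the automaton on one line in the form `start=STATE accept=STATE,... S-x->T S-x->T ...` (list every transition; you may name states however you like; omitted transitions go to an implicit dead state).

Build one automaton per condition and run them in lockstep. One (4 states) tracks partial matches of the forbidden pattern `qpq`; the other (7 states) tracks the last 2 symbols read. Each combined state is a pair, one component from each; accept when both components accept.
          p    q  
>  S0     S1   S2 
   S1     S3   S4 
   S2     S5   S6 
 * S3     S3   S4 
 * S4     S5   S6 
   S5     S3   S7 
   S6     S5   S6 
   S7     S8   S9 
   S8    S10   S7 
   S9     S8   S9 
   S10   S10   S7 
(> = start, * = accepting)

start=S0 accept=S3,S4 S0-p->S1 S0-q->S2 S1-p->S3 S1-q->S4 S2-p->S5 S2-q->S6 S3-p->S3 S3-q->S4 S4-p->S5 S4-q->S6 S5-p->S3 S5-q->S7 S6-p->S5 S6-q->S6 S7-p->S8 S7-q->S9 S8-p->S10 S8-q->S7 S9-p->S8 S9-q->S9 S10-p->S10 S10-q->S7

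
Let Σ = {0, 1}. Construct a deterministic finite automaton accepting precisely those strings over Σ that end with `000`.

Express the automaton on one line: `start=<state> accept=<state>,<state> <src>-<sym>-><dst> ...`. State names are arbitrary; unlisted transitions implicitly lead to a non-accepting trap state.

Let each state record the length of the longest suffix of the input read so far that is also a prefix of `000`. S1 means the last symbol is `0`; S2 means the last 2 symbols are `00`; S3 means the last 3 symbols are `000`. Accept only at S3, where the string currently ends in `000`.
        0   1  
>  S0   S1  S0 
   S1   S2  S0 
   S2   S3  S0 
 * S3   S3  S0 
(> = start, * = accepting)

start=S0 accept=S3 S0-0->S1 S0-1->S0 S1-0->S2 S1-1->S0 S2-0->S3 S2-1->S0 S3-0->S3 S3-1->S0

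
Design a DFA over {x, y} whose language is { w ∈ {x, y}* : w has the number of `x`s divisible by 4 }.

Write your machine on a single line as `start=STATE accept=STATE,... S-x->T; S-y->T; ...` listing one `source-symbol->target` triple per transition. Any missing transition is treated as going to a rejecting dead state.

start=q0; accept=q0; q0-x->q1; q0-y->q0; q1-x->q2; q1-y->q1; q2-x->q3; q2-y->q2; q3-x->q0; q3-y->q3

Keep the running count of `x`s modulo 4: each `x` advances along the cycle q0 → q1 → q2 → q3 → q0 while other symbols loop. Accept at q0.
With 4 states:
        x   y  
>* q0   q1  q0 
   q1   q2  q1 
   q2   q3  q2 
   q3   q0  q3 
(> = start, * = accepting)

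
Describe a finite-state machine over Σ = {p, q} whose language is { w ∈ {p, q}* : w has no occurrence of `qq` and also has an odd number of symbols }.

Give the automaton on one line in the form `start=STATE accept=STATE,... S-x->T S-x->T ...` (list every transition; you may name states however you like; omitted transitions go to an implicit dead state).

Build one automaton per condition and run them in lockstep. The first has 3 states tracking partial matches of the forbidden pattern `qq`; the second has 2 states tracking the input length modulo 2. A product state is a pair (one from each), accepting exactly when both do.
6 states suffice.
        p   q  
>  S0   S1  S2 
 * S1   S0  S3 
 * S2   S0  S4 
   S3   S1  S5 
   S4   S5  S5 
   S5   S4  S4 
(> = start, * = accepting)

start=S0 accept=S1,S2 S0-p->S1 S0-q->S2 S1-p->S0 S1-q->S3 S2-p->S0 S2-q->S4 S3-p->S1 S3-q->S5 S4-p->S5 S4-q->S5 S5-p->S4 S5-q->S4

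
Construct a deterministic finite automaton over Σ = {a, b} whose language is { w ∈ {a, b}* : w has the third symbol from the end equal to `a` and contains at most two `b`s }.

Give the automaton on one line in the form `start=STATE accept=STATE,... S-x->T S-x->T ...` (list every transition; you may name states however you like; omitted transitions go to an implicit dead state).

Handle the two conditions separately and then intersect. One (15 states) tracks the last 3 symbols read; the other (4 states) tracks the count of `b`s, saturating at 3. Each combined state is a pair, one component from each; accept when both components accept. Minimizing collapses redundant product states.
20 states suffice.
          a    b  
>  S0     S1   S2 
   S1     S3   S4 
   S2     S5   S6 
   S3     S7   S8 
   S4     S9  S10 
   S5    S11  S12 
   S6    S13  S14 
 * S7     S7   S8 
 * S8     S9  S10 
 * S9    S11  S12 
 * S10   S13  S14 
   S11   S15  S16 
   S12   S17  S14 
   S13   S18  S14 
   S14   S14  S14 
 * S15   S15  S16 
 * S16   S17  S14 
 * S17   S18  S14 
   S18   S19  S14 
 * S19   S19  S14 
(> = start, * = accepting)

start=S0 accept=S7,S8,S9,S10,S15,S16,S17,S19 S0-a->S1 S0-b->S2 S1-a->S3 S1-b->S4 S2-a->S5 S2-b->S6 S3-a->S7 S3-b->S8 S4-a->S9 S4-b->S10 S5-a->S11 S5-b->S12 S6-a->S13 S6-b->S14 S7-a->S7 S7-b->S8 S8-a->S9 S8-b->S10 S9-a->S11 S9-b->S12 S10-a->S13 S10-b->S14 S11-a->S15 S11-b->S16 S12-a->S17 S12-b->S14 S13-a->S18 S13-b->S14 S14-a->S14 S14-b->S14 S15-a->S15 S15-b->S16 S16-a->S17 S16-b->S14 S17-a->S18 S17-b->S14 S18-a->S19 S18-b->S14 S19-a->S19 S19-b->S14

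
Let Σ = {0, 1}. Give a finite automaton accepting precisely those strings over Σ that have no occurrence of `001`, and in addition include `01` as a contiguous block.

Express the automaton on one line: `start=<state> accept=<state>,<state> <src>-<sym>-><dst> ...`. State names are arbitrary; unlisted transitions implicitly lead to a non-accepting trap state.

Run two small machines in parallel and take their product. The first has 4 states tracking partial matches of the forbidden pattern `001`; the second has 3 states tracking whether and how much of `01` has been seen. A product state is a pair (one from each), accepting exactly when both do.
        0   1  
>  q0   q1  q0 
   q1   q2  q3 
   q2   q2  q4 
 * q3   q5  q3 
   q4   q4  q4 
 * q5   q6  q3 
 * q6   q6  q4 
(> = start, * = accepting)

start=q0 accept=q3,q5,q6 q0-0->q1 q0-1->q0 q1-0->q2 q1-1->q3 q2-0->q2 q2-1->q4 q3-0->q5 q3-1->q3 q4-0->q4 q4-1->q4 q5-0->q6 q5-1->q3 q6-0->q6 q6-1->q4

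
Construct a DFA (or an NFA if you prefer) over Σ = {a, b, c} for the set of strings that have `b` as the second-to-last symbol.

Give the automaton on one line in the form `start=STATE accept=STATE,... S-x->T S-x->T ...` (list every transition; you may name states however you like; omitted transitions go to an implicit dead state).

Because acceptance depends on a position counted from the end, the machine has to buffer the most recent 2 symbols. Make each state the string of the last up-to-2 symbols read; on input `x` shift the window left and append `x`. Accept when the buffered window has length 2 and begins with `b`.
          a    b    c  
>  q0     q1   q2   q3 
   q1     q4   q5   q6 
   q2     q7   q8   q9 
   q3    q10  q11  q12 
   q4     q4   q5   q6 
   q5     q7   q8   q9 
   q6    q10  q11  q12 
 * q7     q4   q5   q6 
 * q8     q7   q8   q9 
 * q9    q10  q11  q12 
   q10    q4   q5   q6 
   q11    q7   q8   q9 
   q12   q10  q11  q12 
(> = start, * = accepting)

start=q0 accept=q7,q8,q9 q0-a->q1 q0-b->q2 q0-c->q3 q1-a->q4 q1-b->q5 q1-c->q6 q2-a->q7 q2-b->q8 q2-c->q9 q3-a->q10 q3-b->q11 q3-c->q12 q4-a->q4 q4-b->q5 q4-c->q6 q5-a->q7 q5-b->q8 q5-c->q9 q6-a->q10 q6-b->q11 q6-c->q12 q7-a->q4 q7-b->q5 q7-c->q6 q8-a->q7 q8-b->q8 q8-c->q9 q9-a->q10 q9-b->q11 q9-c->q12 q10-a->q4 q10-b->q5 q10-c->q6 q11-a->q7 q11-b->q8 q11-c->q9 q12-a->q10 q12-b->q11 q12-c->q12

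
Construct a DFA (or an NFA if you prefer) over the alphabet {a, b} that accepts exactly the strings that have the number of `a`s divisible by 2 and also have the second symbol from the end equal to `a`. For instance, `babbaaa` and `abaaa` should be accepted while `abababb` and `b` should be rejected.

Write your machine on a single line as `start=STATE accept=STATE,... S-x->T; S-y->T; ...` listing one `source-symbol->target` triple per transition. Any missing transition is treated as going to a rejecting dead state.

Run two small machines in parallel and take their product. The first has 2 states tracking the count of `a`s modulo 2; the second has 7 states tracking the last 2 symbols read. A product state is a pair (one from each), accepting exactly when both do.
11 states suffice.
          a    b  
>  S0     S1   S2 
   S1     S3   S4 
   S2     S5   S6 
 * S3     S7   S8 
   S4     S9  S10 
   S5     S3   S4 
   S6     S5   S6 
   S7     S3   S4 
 * S8     S5   S6 
   S9     S7   S8 
   S10    S9  S10 
(> = start, * = accepting)

start=S0; accept=S3,S8; S0-a->S1; S0-b->S2; S1-a->S3; S1-b->S4; S2-a->S5; S2-b->S6; S3-a->S7; S3-b->S8; S4-a->S9; S4-b->S10; S5-a->S3; S5-b->S4; S6-a->S5; S6-b->S6; S7-a->S3; S7-b->S4; S8-a->S5; S8-b->S6; S9-a->S7; S9-b->S8; S10-a->S9; S10-b->S10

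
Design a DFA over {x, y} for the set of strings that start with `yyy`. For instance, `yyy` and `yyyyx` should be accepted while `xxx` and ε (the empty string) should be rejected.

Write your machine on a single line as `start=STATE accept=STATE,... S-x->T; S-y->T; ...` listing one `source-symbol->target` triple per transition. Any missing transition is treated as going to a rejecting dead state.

Walk along `yyy` while the input agrees: from q0 take `y` to q1, and so on. Any deviation drops to the rejecting sink q4. Once q3 is reached the prefix is confirmed and every continuation is accepted.
5 states suffice.
        x   y  
>  q0   q4  q1 
   q1   q4  q2 
   q2   q4  q3 
 * q3   q3  q3 
   q4   q4  q4 
(> = start, * = accepting)

start=q0; accept=q3; q0-x->q4; q0-y->q1; q1-x->q4; q1-y->q2; q2-x->q4; q2-y->q3; q3-x->q3; q3-y->q3; q4-x->q4; q4-y->q4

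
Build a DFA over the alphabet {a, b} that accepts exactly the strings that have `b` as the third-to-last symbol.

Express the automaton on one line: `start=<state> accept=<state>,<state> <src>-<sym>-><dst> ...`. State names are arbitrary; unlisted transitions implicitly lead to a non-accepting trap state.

A DFA must remember the last 3 symbols (since which symbol is third-to-last isn't known until the input ends). Use one state per possible window of the last ≤3 symbols; accept from those whose window starts with `b`.
With 15 states:
          a    b  
>  q0     q1   q2 
   q1     q3   q4 
   q2     q5   q6 
   q3     q7   q8 
   q4     q9  q10 
   q5    q11  q12 
   q6    q13  q14 
   q7     q7   q8 
   q8     q9  q10 
   q9    q11  q12 
   q10   q13  q14 
 * q11    q7   q8 
 * q12    q9  q10 
 * q13   q11  q12 
 * q14   q13  q14 
(> = start, * = accepting)

start=q0 accept=q11,q12,q13,q14 q0-a->q1 q0-b->q2 q1-a->q3 q1-b->q4 q2-a->q5 q2-b->q6 q3-a->q7 q3-b->q8 q4-a->q9 q4-b->q10 q5-a->q11 q5-b->q12 q6-a->q13 q6-b->q14 q7-a->q7 q7-b->q8 q8-a->q9 q8-b->q10 q9-a->q11 q9-b->q12 q10-a->q13 q10-b->q14 q11-a->q7 q11-b->q8 q12-a->q9 q12-b->q10 q13-a->q11 q13-b->q12 q14-a->q13 q14-b->q14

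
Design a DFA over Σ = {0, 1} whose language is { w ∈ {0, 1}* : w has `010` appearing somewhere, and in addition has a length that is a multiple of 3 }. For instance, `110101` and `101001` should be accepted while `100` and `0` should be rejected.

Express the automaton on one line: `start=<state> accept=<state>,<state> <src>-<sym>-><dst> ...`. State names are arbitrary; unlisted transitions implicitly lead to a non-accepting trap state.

Handle the two conditions separately and then intersect. One (4 states) tracks whether and how much of `010` has been seen; the other (3 states) tracks the input length modulo 3. Each combined state is a pair, one component from each; accept when both components accept.
A 12-state machine:
          0    1  
>  q0     q1   q2 
   q1     q3   q4 
   q2     q3   q5 
   q3     q6   q7 
   q4     q8   q0 
   q5     q6   q0 
   q6     q1   q9 
   q7    q10   q2 
 * q8    q10  q10 
   q9    q11   q5 
   q10   q11  q11 
   q11    q8   q8 
(> = start, * = accepting)

start=q0 accept=q8 q0-0->q1 q0-1->q2 q1-0->q3 q1-1->q4 q2-0->q3 q2-1->q5 q3-0->q6 q3-1->q7 q4-0->q8 q4-1->q0 q5-0->q6 q5-1->q0 q6-0->q1 q6-1->q9 q7-0->q10 q7-1->q2 q8-0->q10 q8-1->q10 q9-0->q11 q9-1->q5 q10-0->q11 q10-1->q11 q11-0->q8 q11-1->q8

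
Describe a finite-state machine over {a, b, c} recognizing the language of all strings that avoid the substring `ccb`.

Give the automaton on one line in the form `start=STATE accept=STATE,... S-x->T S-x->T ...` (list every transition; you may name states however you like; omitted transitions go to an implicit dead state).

start=q0 accept=q0,q1,q2 q0-a->q0 q0-b->q0 q0-c->q1 q1-a->q0 q1-b->q0 q1-c->q2 q2-a->q0 q2-b->q3 q2-c->q2 q3-a->q3 q3-b->q3 q3-c->q3

Track partial matches of the forbidden pattern `ccb`. State q3 is a dead state reached once `ccb` has occurred; every other state accepts. q0 means no part of `ccb` is currently matched.
With 4 states:
        a   b   c  
>* q0   q0  q0  q1 
 * q1   q0  q0  q2 
 * q2   q0  q3  q2 
   q3   q3  q3  q3 
(> = start, * = accepting)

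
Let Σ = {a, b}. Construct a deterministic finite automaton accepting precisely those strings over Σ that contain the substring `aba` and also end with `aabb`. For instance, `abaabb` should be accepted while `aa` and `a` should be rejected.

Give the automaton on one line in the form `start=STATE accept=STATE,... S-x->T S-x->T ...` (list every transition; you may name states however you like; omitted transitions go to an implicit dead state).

start=s0 accept=s10 s0-a->s1 s0-b->s0 s1-a->s2 s1-b->s3 s2-a->s2 s2-b->s4 s3-a->s5 s3-b->s0 s4-a->s5 s4-b->s6 s5-a->s7 s5-b->s8 s6-a->s1 s6-b->s0 s7-a->s7 s7-b->s9 s8-a->s5 s8-b->s8 s9-a->s5 s9-b->s10 s10-a->s5 s10-b->s8

Build one automaton per condition and run them in lockstep. The first has 4 states tracking whether and how much of `aba` has been seen; the second has 5 states tracking how much of the suffix `aabb` has currently been matched. A product state is a pair (one from each), accepting exactly when both do.
          a    b  
>  s0     s1   s0 
   s1     s2   s3 
   s2     s2   s4 
   s3     s5   s0 
   s4     s5   s6 
   s5     s7   s8 
   s6     s1   s0 
   s7     s7   s9 
   s8     s5   s8 
   s9     s5  s10 
 * s10    s5   s8 
(> = start, * = accepting)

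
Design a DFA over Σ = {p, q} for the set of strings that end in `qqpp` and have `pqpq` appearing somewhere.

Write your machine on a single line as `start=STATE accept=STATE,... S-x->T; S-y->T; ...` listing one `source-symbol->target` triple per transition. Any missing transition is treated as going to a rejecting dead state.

Build one automaton per condition and run them in lockstep. One (5 states) tracks how much of the suffix `qqpp` has currently been matched; the other (5 states) tracks whether and how much of `pqpq` has been seen. Each combined state is a pair, one component from each; accept when both components accept.
13 states suffice.
       p  q 
>  A   B  C 
   B   B  D 
   C   B  E 
   D   F  E 
   E   G  E 
   F   B  H 
   G   I  D 
   H   J  K 
   I   B  D 
   J   J  H 
   K   L  K 
   L   M  H 
 * M   J  H 
(> = start, * = accepting)

start=A; accept=M; A-p->B; A-q->C; B-p->B; B-q->D; C-p->B; C-q->E; D-p->F; D-q->E; E-p->G; E-q->E; F-p->B; F-q->H; G-p->I; G-q->D; H-p->J; H-q->K; I-p->B; I-q->D; J-p->J; J-q->H; K-p->L; K-q->K; L-p->M; L-q->H; M-p->J; M-q->H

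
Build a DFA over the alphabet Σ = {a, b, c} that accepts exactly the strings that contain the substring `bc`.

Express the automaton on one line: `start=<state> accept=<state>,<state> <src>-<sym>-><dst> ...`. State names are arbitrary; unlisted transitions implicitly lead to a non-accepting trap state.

start=S0 accept=S2 S0-a->S0 S0-b->S1 S0-c->S0 S1-a->S0 S1-b->S1 S1-c->S2 S2-a->S2 S2-b->S2 S2-c->S2

Track how much of `bc` has been matched so far: state S0 is no progress, S2 is the absorbing accept state reached once `bc` has occurred. Intermediate states record partial matches; on a mismatch, fall back to the longest reusable overlap.
With 3 states:
        a   b   c  
>  S0   S0  S1  S0 
   S1   S0  S1  S2 
 * S2   S2  S2  S2 
(> = start, * = accepting)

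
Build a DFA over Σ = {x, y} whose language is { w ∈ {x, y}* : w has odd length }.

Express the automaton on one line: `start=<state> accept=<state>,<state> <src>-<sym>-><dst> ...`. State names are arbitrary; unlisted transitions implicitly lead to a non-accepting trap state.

start=q0 accept=q1 q0-x->q1 q0-y->q1 q1-x->q0 q1-y->q0

Count input length modulo 2: every symbol advances one step around the cycle q0 → q1 → q0. Accept at q1.
With 2 states:
        x   y  
>  q0   q1  q1 
 * q1   q0  q0 
(> = start, * = accepting)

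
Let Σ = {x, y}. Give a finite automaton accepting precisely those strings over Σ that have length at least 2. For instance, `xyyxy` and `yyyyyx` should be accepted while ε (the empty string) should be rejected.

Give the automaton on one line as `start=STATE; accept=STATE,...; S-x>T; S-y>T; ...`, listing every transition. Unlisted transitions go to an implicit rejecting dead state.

We only need to distinguish lengths 0, 1, …, 2, and '>2'. Chain q0 → q1 → q2 → q3 on every symbol, with q3 looping. Accepting states: {q2, q3}.
With 4 states:
        x   y  
>  q0   q1  q1 
   q1   q2  q2 
 * q2   q3  q3 
 * q3   q3  q3 
(> = start, * = accepting)

start=q0; accept=q2,q3; q0-x>q1; q0-y>q1; q1-x>q2; q1-y>q2; q2-x>q3; q2-y>q3; q3-x>q3; q3-y>q3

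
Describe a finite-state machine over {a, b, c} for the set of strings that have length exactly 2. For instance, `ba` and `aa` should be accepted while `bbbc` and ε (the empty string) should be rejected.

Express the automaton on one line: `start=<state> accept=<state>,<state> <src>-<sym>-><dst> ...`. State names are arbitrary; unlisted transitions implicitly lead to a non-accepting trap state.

We only need to distinguish lengths 0, 1, …, 2, and '>2'. Chain S0 → S1 → S2 → S3 on every symbol, with S3 looping. Accepting states: {S2}.
        a   b   c  
>  S0   S1  S1  S1 
   S1   S2  S2  S2 
 * S2   S3  S3  S3 
   S3   S3  S3  S3 
(> = start, * = accepting)

start=S0 accept=S2 S0-a->S1 S0-b->S1 S0-c->S1 S1-a->S2 S1-b->S2 S1-c->S2 S2-a->S3 S2-b->S3 S2-c->S3 S3-a->S3 S3-b->S3 S3-c->S3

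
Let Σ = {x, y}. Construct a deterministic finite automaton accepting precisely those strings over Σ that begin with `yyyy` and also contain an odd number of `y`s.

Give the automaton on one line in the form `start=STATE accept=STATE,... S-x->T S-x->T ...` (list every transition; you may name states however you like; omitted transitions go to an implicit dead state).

start=A accept=H A-x->B A-y->C B-x->B B-y->D C-x->D C-y->E D-x->D D-y->B E-x->B E-y->F F-x->D F-y->G G-x->G G-y->H H-x->H H-y->G

Run two small machines in parallel and take their product. One (6 states) tracks whether the input so far still matches the prefix `yyyy`; the other (2 states) tracks the count of `y`s modulo 2. Each combined state is a pair, one component from each; accept when both components accept.
8 states suffice.
       x  y 
>  A   B  C 
   B   B  D 
   C   D  E 
   D   D  B 
   E   B  F 
   F   D  G 
   G   G  H 
 * H   H  G 
(> = start, * = accepting)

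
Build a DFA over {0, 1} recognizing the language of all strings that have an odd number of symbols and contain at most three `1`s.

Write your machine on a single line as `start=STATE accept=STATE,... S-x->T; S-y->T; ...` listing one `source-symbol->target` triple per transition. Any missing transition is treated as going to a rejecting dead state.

start=q0; accept=q1,q2,q5,q6; q0-0->q1; q0-1->q2; q1-0->q0; q1-1->q3; q2-0->q3; q2-1->q4; q3-0->q2; q3-1->q5; q4-0->q5; q4-1->q6; q5-0->q4; q5-1->q7; q6-0->q7; q6-1->q8; q7-0->q6; q7-1->q8; q8-0->q8; q8-1->q8

Build one automaton per condition and run them in lockstep. The first has 2 states tracking the input length modulo 2; the second has 5 states tracking the count of `1`s, saturating at 4. A product state is a pair (one from each), accepting exactly when both do. Equivalent product states are then merged.
With 9 states:
        0   1  
>  q0   q1  q2 
 * q1   q0  q3 
 * q2   q3  q4 
   q3   q2  q5 
   q4   q5  q6 
 * q5   q4  q7 
 * q6   q7  q8 
   q7   q6  q8 
   q8   q8  q8 
(> = start, * = accepting)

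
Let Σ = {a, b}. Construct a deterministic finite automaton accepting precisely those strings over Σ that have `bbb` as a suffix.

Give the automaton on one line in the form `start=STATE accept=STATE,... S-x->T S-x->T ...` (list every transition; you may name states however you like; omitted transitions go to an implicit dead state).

Let each state record the length of the longest suffix of the input read so far that is also a prefix of `bbb`. S1 means the last symbol is `b`; S2 means the last 2 symbols are `bb`; S3 means the last 3 symbols are `bbb`. Accept only at S3, where the string currently ends in `bbb`.
A 4-state machine:
        a   b  
>  S0   S0  S1 
   S1   S0  S2 
   S2   S0  S3 
 * S3   S0  S3 
(> = start, * = accepting)

start=S0 accept=S3 S0-a->S0 S0-b->S1 S1-a->S0 S1-b->S2 S2-a->S0 S2-b->S3 S3-a->S0 S3-b->S3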